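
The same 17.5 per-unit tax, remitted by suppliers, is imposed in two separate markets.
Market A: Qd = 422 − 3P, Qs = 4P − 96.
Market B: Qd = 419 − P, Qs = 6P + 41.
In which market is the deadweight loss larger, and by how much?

Market A, by 131.25.

Market A: pre-tax P* = 74, Q* = 200; post-tax Q = 170; deadweight loss = 262.5.
Market B: pre-tax P* = 54, Q* = 365; post-tax Q = 350; deadweight loss = 131.25.
Difference: 262.5 vs 131.25 → market A is larger by 131.25.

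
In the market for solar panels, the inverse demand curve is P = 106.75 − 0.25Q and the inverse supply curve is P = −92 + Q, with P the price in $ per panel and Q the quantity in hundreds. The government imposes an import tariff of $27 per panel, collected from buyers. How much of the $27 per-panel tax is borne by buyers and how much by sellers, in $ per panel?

Inverting to Q(P) form: Qd = 427 − 4P; Qs = P + 92.
Before the tax: set 427 − 4P = P + 92 → P* = $67, Q* = 159.
With the tax collected from buyers, demand (in seller-price terms) shifts: Qd = 427 − 4(P + 27).
New equilibrium: buyers pay $72.4, sellers receive $45.4, Q = 137.4. (Wedge: Pb − Ps = 27.)
Burden on buyers: $5.4; on sellers: $21.6. (They sum to $27.)
The less price-elastic side of the market bears the larger share of a per-unit tax.

Buyers bear $5.4 per panel; sellers bear $21.6 per panel.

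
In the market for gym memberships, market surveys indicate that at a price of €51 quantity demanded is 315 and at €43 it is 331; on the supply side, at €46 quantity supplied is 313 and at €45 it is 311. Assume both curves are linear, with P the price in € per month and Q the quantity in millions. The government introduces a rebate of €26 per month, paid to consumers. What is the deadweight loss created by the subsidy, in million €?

Deadweight loss = €338 million.

Demand slope: (331 − 315)/(43 − 51) = -2, so Qd = 417 − 2P.
Supply slope: (311 − 313)/(45 − 46) = 2, so Qs = 2P + 221.
Without the subsidy, 417 − 2P = 2P + 221 gives 4P = 196, so P* = €49 and Q* = 319.
With a per-unit subsidy paid to consumers, each effectively pays P − 26, so demand becomes Qd = 417 − 2(P − 26).
Solving gives Q = 345 with consumers paying €36 and producers receiving €62 (the €26 wedge).
Quantity rises by |ΔQ| = |319 − 345| = 26.
DWL = ½ · t · |ΔQ| = ½ · 26 · 26 = €338.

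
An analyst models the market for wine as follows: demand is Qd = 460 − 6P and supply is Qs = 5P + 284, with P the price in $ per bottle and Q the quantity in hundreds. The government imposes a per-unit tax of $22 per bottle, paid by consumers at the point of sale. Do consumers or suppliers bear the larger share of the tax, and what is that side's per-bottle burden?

Suppliers bear the larger share: $12 per bottle.

Before the tax: set 460 − 6P = 5P + 284 → P* = $16, Q* = 364.
With the tax collected from consumers, demand (in seller-price terms) shifts: Qd = 460 − 6(P + 22).
Solving gives Q = 304 with consumers paying $26 and suppliers receiving $4 (the $22 wedge).
Per-bottle burden: consumers $10, suppliers $12.
Suppliers take the larger share because supply is less price-elastic here (demand slope 6 vs supply slope 5).
The less price-elastic side of the market bears the larger share of a per-unit tax.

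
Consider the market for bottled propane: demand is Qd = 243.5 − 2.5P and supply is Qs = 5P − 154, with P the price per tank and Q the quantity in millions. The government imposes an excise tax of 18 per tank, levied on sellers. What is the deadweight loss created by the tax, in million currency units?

Deadweight loss = 270 million.

Without the tax, 243.5 − 2.5P = 5P − 154 gives 7.5P = 397.5, so P* = 53 and Q* = 111.
With the tax collected from sellers, supply shifts: Qs = 5(P − 18) − 154.
Solving gives Q = 81 with buyers paying 65 and sellers receiving 47 (the 18 wedge).
Quantity falls by |ΔQ| = |111 − 81| = 30.
DWL = ½ · t · |ΔQ| = ½ · 18 · 30 = 270.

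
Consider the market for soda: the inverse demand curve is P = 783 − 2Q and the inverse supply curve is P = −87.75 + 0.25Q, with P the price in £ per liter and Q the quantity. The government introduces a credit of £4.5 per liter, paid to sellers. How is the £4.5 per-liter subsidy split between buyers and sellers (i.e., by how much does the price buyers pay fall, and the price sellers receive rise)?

Buyers gain £4 per liter; sellers gain £0.5 per liter.

Rewrite in direct form: Qd = 391.5 − 0.5P and Qs = 4P + 351.
Before the subsidy: set 391.5 − 0.5P = 4P + 351 → P* = £9, Q* = 387.
With a per-unit subsidy paid to sellers, each receives P + 4.5 per unit sold, so supply becomes Qs = 4(P + 4.5) + 351.
New equilibrium: buyers pay £5, sellers receive £9.5, Q = 389. (Wedge: Pb − Ps = −4.5.)
Gain to buyers: £4; to sellers: £0.5. (They sum to £4.5.)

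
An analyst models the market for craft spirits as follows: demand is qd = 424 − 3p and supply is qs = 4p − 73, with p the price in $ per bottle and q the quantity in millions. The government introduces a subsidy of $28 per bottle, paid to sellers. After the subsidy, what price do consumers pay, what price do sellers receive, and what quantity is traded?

Without the subsidy, 424 − 3p = 4p − 73 gives 7p = 497, so p* = $71 and q* = 211.
With a per-unit subsidy paid to sellers, each receives p + 28 per unit sold, so supply becomes qs = 4(p + 28) − 73.
New equilibrium: consumers pay $55, sellers receive $83, q = 259. (Wedge: pb − ps = −28.)

Consumers pay $55; sellers receive $83; quantity = 259.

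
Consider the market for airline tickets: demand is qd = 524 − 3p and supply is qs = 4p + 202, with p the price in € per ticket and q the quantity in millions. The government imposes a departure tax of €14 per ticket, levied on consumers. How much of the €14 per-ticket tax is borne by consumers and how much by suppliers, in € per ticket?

Before the tax: set 524 − 3p = 4p + 202 → p* = €46, q* = 386.
With the tax collected from consumers, demand (in seller-price terms) shifts: qd = 524 − 3(p + 14).
Solving gives q = 362 with consumers paying €54 and suppliers receiving €40 (the €14 wedge).
Burden on consumers: €8; on suppliers: €6. (They sum to €14.)

Consumers bear €8 per ticket; suppliers bear €6 per ticket.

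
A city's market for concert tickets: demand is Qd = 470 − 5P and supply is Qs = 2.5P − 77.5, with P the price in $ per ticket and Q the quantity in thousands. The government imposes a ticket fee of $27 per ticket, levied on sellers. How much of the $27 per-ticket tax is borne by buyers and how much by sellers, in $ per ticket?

Without the tax, 470 − 5P = 2.5P − 77.5 gives 7.5P = 547.5, so P* = $73 and Q* = 105.
With the tax collected from sellers, supply shifts: Qs = 2.5(P − 27) − 77.5.
New equilibrium: buyers pay $82, sellers receive $55, Q = 60. (Wedge: Pb − Ps = 27.)
Burden on buyers: $9; on sellers: $18. (They sum to $27.)

Buyers bear $9 per ticket; sellers bear $18 per ticket.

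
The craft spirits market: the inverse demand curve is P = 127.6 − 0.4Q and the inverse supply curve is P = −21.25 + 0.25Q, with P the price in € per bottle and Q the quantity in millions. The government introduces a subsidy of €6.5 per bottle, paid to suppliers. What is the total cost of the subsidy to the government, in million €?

Government outlay = €1553.5 million.

Rewrite in direct form: Qd = 319 − 2.5P and Qs = 4P + 85.
Without the subsidy, 319 − 2.5P = 4P + 85 gives 6.5P = 234, so P* = €36 and Q* = 229.
With a per-unit subsidy paid to suppliers, each receives P + 6.5 per unit sold, so supply becomes Qs = 4(P + 6.5) + 85.
Solving gives Q = 239 with consumers paying €32 and suppliers receiving €38.5 (the €6.5 wedge).
Outlay = t · Q = 6.5 · 239 = €1553.5.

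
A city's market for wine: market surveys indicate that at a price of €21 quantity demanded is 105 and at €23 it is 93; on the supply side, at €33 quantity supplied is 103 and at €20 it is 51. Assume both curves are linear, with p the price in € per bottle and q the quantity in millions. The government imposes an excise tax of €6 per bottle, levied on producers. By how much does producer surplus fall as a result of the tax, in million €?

Demand slope: (93 − 105)/(23 − 21) = -6, so qd = 231 − 6p.
Supply slope: (51 − 103)/(20 − 33) = 4, so qs = 4p − 29.
Without the tax, 231 − 6p = 4p − 29 gives 10p = 260, so p* = €26 and q* = 75.
With the tax collected from producers, supply shifts: qs = 4(p − 6) − 29.
New equilibrium: consumers pay €28.4, producers receive €22.4, q = 60.6. (Wedge: pb − ps = 6.)
ΔPS is the trapezoid between Q = 60.6 and Q = 75 of height €3.6: ½ · (75 + 60.6) · 3.6 = €244.08.

Producer surplus falls by €244.08 million.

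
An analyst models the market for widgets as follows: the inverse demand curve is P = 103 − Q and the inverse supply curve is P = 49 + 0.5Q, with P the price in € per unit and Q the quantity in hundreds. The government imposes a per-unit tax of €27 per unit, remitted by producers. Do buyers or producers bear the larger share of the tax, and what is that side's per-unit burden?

Rewrite in direct form: Qd = 103 − P and Qs = 2P − 98.
Without the tax, 103 − P = 2P − 98 gives 3P = 201, so P* = €67 and Q* = 36.
With the tax collected from producers, supply shifts: Qs = 2(P − 27) − 98.
Solving gives Q = 18 with buyers paying €85 and producers receiving €58 (the €27 wedge).
Per-unit burden: buyers €18, producers €9.
Buyers take the larger share because demand is less price-elastic here (demand slope 1 vs supply slope 2).
The less price-elastic side of the market bears the larger share of a per-unit tax.

Buyers bear the larger share: €18 per unit.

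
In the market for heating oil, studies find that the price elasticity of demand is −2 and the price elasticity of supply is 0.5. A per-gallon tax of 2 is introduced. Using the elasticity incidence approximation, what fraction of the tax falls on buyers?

Incidence ratio: buyers' share ≈ εs / (εs + |εd|) = 0.5 / (0.5 + 2) = 0.2.
Supply is the less elastic side, so buyers bear the smaller share.

Buyers' share ≈ 0.2.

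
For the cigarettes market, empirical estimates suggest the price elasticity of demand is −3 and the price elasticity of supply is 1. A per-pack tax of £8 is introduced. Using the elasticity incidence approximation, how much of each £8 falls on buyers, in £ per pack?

Incidence ratio: buyers' share ≈ εs / (εs + |εd|) = 1 / (1 + 3) = 0.25.
So buyers bear ≈ 0.25 × £8 = £2; producers bear £6.

Buyers bear ≈ £2 per pack.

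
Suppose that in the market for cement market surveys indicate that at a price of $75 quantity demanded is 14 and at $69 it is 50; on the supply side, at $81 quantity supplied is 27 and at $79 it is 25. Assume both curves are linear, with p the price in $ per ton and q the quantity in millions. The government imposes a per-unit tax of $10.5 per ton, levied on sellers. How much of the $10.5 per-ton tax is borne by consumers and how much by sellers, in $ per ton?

Consumers bear $1.5 per ton; sellers bear $9 per ton.

Demand slope: (50 − 14)/(69 − 75) = -6, so qd = 464 − 6p.
Supply slope: (25 − 27)/(79 − 81) = 1, so qs = p − 54.
Before the tax: set 464 − 6p = p − 54 → p* = $74, q* = 20.
With the tax collected from sellers, supply shifts: qs = (p − 10.5) − 54.
New equilibrium: consumers pay $75.5, sellers receive $65, q = 11. (Wedge: pb − ps = 10.5.)
Burden on consumers: $1.5; on sellers: $9. (They sum to $10.5.)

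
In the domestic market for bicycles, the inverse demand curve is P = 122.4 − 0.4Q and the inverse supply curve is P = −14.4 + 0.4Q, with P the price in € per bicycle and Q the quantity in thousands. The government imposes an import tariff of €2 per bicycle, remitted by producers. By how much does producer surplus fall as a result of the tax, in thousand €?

Inverting to Q(P) form: Qd = 306 − 2.5P; Qs = 2.5P + 36.
Before the tax: set 306 − 2.5P = 2.5P + 36 → P* = €54, Q* = 171.
With the tax collected from producers, supply shifts: Qs = 2.5(P − 2) + 36.
Solving gives Q = 168.5 with buyers paying €55 and producers receiving €53 (the €2 wedge).
ΔPS is the trapezoid between Q = 168.5 and Q = 171 of height €1: ½ · (171 + 168.5) · 1 = €169.75.

Producer surplus falls by €169.75 thousand.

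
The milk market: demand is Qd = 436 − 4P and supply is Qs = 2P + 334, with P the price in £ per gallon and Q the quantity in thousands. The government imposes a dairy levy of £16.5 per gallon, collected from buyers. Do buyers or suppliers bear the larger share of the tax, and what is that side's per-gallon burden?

Before the tax: set 436 − 4P = 2P + 334 → P* = £17, Q* = 368.
With the tax collected from buyers, demand (in seller-price terms) shifts: Qd = 436 − 4(P + 16.5).
New equilibrium: buyers pay £22.5, suppliers receive £6, Q = 346. (Wedge: Pb − Ps = 16.5.)
Per-gallon burden: buyers £5.5, suppliers £11.
Suppliers take the larger share because supply is less price-elastic here (demand slope 4 vs supply slope 2).
The less price-elastic side of the market bears the larger share of a per-unit tax.

Suppliers bear the larger share: £11 per gallon.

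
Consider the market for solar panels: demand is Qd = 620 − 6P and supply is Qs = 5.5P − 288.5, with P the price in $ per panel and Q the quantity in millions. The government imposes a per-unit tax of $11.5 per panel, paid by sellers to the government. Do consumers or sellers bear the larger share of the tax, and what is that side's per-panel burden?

Before the tax: set 620 − 6P = 5.5P − 288.5 → P* = $79, Q* = 146.
With the tax collected from sellers, supply shifts: Qs = 5.5(P − 11.5) − 288.5.
Solving gives Q = 113 with consumers paying $84.5 and sellers receiving $73 (the $11.5 wedge).
Per-panel burden: consumers $5.5, sellers $6.
Sellers take the larger share because supply is less price-elastic here (demand slope 6 vs supply slope 5.5).
The less price-elastic side of the market bears the larger share of a per-unit tax.

Sellers bear the larger share: $6 per panel.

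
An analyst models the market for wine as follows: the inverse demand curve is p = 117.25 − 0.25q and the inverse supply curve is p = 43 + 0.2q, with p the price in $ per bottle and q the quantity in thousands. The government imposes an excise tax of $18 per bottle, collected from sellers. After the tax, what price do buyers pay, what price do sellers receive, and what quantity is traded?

Rewrite in direct form: qd = 469 − 4p and qs = 5p − 215.
Before the tax: set 469 − 4p = 5p − 215 → p* = $76, q* = 165.
With the tax collected from sellers, supply shifts: qs = 5(p − 18) − 215.
New equilibrium: buyers pay $86, sellers receive $68, q = 125. (Wedge: pb − ps = 18.)
The less price-elastic side of the market bears the larger share of a per-unit tax.

Buyers pay $86; sellers receive $68; quantity = 125.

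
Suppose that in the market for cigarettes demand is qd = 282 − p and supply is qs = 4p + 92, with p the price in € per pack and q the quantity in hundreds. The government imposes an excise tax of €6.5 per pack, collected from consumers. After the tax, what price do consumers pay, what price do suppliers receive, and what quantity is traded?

Consumers pay €43.2; suppliers receive €36.7; quantity = 238.8.

Before the tax: set 282 − p = 4p + 92 → p* = €38, q* = 244.
With the tax collected from consumers, demand (in seller-price terms) shifts: qd = 282 − (p + 6.5).
Solving gives q = 238.8 with consumers paying €43.2 and suppliers receiving €36.7 (the €6.5 wedge).
The less price-elastic side of the market bears the larger share of a per-unit tax.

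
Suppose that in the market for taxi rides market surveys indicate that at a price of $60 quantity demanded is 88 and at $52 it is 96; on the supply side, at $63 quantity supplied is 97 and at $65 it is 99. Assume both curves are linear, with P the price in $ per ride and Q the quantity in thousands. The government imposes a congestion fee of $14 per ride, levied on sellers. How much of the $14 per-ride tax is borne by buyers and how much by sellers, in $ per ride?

Demand slope: (96 − 88)/(52 − 60) = -1, so Qd = 148 − P.
Supply slope: (99 − 97)/(65 − 63) = 1, so Qs = P + 34.
Before the tax: set 148 − P = P + 34 → P* = $57, Q* = 91.
With the tax collected from sellers, supply shifts: Qs = (P − 14) + 34.
Solving gives Q = 84 with buyers paying $64 and sellers receiving $50 (the $14 wedge).
Burden on buyers: $7; on sellers: $7. (They sum to $14.)
The less price-elastic side of the market bears the larger share of a per-unit tax.

Buyers bear $7 per ride; sellers bear $7 per ride.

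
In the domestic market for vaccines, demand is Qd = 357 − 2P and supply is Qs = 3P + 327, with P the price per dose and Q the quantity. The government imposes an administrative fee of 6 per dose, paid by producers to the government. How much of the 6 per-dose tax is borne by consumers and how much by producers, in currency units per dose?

Consumers bear 3.6 per dose; producers bear 2.4 per dose.

Without the tax, 357 − 2P = 3P + 327 gives 5P = 30, so P* = 6 and Q* = 345.
With the tax collected from producers, supply shifts: Qs = 3(P − 6) + 327.
New equilibrium: consumers pay 9.6, producers receive 3.6, Q = 337.8. (Wedge: Pb − Ps = 6.)
Burden on consumers: 3.6; on producers: 2.4. (They sum to 6.)
The less price-elastic side of the market bears the larger share of a per-unit tax.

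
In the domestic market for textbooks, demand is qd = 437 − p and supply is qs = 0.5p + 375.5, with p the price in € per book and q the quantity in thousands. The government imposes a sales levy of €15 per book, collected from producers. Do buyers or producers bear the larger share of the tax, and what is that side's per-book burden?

Producers bear the larger share: €10 per book.

Without the tax, 437 − p = 0.5p + 375.5 gives 1.5p = 61.5, so p* = €41 and q* = 396.
With the tax collected from producers, supply shifts: qs = 0.5(p − 15) + 375.5.
New equilibrium: buyers pay €46, producers receive €31, q = 391. (Wedge: pb − ps = 15.)
Per-book burden: buyers €5, producers €10.
Producers take the larger share because supply is less price-elastic here (demand slope 1 vs supply slope 0.5).
The less price-elastic side of the market bears the larger share of a per-unit tax.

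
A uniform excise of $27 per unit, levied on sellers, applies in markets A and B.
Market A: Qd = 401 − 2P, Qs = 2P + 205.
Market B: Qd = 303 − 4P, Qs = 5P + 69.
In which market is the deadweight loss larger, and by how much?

Market A: pre-tax P* = $49, Q* = 303; post-tax Q = 276; deadweight loss = $364.5.
Market B: pre-tax P* = $26, Q* = 199; post-tax Q = 139; deadweight loss = $810.
Difference: $364.5 vs $810 → market B is larger by $445.5.

Market B, by $445.5.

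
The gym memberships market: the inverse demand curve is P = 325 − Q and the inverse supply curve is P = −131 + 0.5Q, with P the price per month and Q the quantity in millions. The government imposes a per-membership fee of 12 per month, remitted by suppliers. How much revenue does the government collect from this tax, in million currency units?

Tax revenue = 3552 million.

Inverting to Q(P) form: Qd = 325 − P; Qs = 2P + 262.
Without the tax, 325 − P = 2P + 262 gives 3P = 63, so P* = 21 and Q* = 304.
With the tax collected from suppliers, supply shifts: Qs = 2(P − 12) + 262.
New equilibrium: consumers pay 29, suppliers receive 17, Q = 296. (Wedge: Pb − Ps = 12.)
Revenue = t · Q = 12 · 296 = 3552.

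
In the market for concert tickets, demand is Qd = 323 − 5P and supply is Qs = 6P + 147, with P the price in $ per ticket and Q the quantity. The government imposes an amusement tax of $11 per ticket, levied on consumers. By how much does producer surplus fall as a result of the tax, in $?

Producer surplus falls by $1140.

Without the tax, 323 − 5P = 6P + 147 gives 11P = 176, so P* = $16 and Q* = 243.
With the tax collected from consumers, demand (in seller-price terms) shifts: Qd = 323 − 5(P + 11).
New equilibrium: consumers pay $22, suppliers receive $11, Q = 213. (Wedge: Pb − Ps = 11.)
ΔPS is the trapezoid between Q = 213 and Q = 243 of height $5: ½ · (243 + 213) · 5 = $1140.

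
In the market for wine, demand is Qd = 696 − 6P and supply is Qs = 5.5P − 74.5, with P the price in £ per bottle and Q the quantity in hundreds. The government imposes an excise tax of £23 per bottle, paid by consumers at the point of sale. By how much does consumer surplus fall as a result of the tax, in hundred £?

Without the tax, 696 − 6P = 5.5P − 74.5 gives 11.5P = 770.5, so P* = £67 and Q* = 294.
With the tax collected from consumers, demand (in seller-price terms) shifts: Qd = 696 − 6(P + 23).
Solving gives Q = 228 with consumers paying £78 and sellers receiving £55 (the £23 wedge).
ΔCS is the trapezoid between Q = 228 and Q = 294 of height £11: ½ · (294 + 228) · 11 = £2871.

Consumer surplus falls by £2871 hundred.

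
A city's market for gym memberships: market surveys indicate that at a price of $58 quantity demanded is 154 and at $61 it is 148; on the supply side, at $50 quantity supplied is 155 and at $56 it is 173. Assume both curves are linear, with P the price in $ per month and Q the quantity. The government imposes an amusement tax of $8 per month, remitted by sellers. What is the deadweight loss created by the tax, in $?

Deadweight loss = $38.4.

Demand slope: (148 − 154)/(61 − 58) = -2, so Qd = 270 − 2P.
Supply slope: (173 − 155)/(56 − 50) = 3, so Qs = 3P + 5.
Before the tax: set 270 − 2P = 3P + 5 → P* = $53, Q* = 164.
With the tax collected from sellers, supply shifts: Qs = 3(P − 8) + 5.
Solving gives Q = 154.4 with buyers paying $57.8 and sellers receiving $49.8 (the $8 wedge).
Quantity falls by |ΔQ| = |164 − 154.4| = 9.6.
DWL = ½ · t · |ΔQ| = ½ · 8 · 9.6 = $38.4.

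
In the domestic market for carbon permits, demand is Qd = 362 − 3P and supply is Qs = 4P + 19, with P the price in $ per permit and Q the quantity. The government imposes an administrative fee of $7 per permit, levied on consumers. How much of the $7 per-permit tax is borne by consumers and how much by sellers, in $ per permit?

Consumers bear $4 per permit; sellers bear $3 per permit.

Before the tax: set 362 − 3P = 4P + 19 → P* = $49, Q* = 215.
With the tax collected from consumers, demand (in seller-price terms) shifts: Qd = 362 − 3(P + 7).
Solving gives Q = 203 with consumers paying $53 and sellers receiving $46 (the $7 wedge).
Burden on consumers: $4; on sellers: $3. (They sum to $7.)
The less price-elastic side of the market bears the larger share of a per-unit tax.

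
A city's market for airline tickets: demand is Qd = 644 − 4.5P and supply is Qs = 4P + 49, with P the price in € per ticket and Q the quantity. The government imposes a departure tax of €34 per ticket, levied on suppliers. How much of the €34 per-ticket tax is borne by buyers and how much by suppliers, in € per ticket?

Before the tax: set 644 − 4.5P = 4P + 49 → P* = €70, Q* = 329.
With the tax collected from suppliers, supply shifts: Qs = 4(P − 34) + 49.
New equilibrium: buyers pay €86, suppliers receive €52, Q = 257. (Wedge: Pb − Ps = 34.)
Burden on buyers: €16; on suppliers: €18. (They sum to €34.)

Buyers bear €16 per ticket; suppliers bear €18 per ticket.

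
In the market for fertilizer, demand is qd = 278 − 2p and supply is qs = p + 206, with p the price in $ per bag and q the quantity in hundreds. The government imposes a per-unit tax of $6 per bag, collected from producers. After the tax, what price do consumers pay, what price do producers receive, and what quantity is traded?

Without the tax, 278 − 2p = p + 206 gives 3p = 72, so p* = $24 and q* = 230.
With the tax collected from producers, supply shifts: qs = (p − 6) + 206.
New equilibrium: consumers pay $26, producers receive $20, q = 226. (Wedge: pb − ps = 6.)

Consumers pay $26; producers receive $20; quantity = 226.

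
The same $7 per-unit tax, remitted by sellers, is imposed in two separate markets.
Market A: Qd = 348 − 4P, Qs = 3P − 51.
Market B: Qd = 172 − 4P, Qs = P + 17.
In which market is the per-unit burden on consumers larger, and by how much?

Market A, by $1.6.

Market A: pre-tax P* = $57, Q* = 120; post-tax Q = 108; per-unit burden on consumers = $3.
Market B: pre-tax P* = $31, Q* = 48; post-tax Q = 42.4; per-unit burden on consumers = $1.4.
Difference: $3 vs $1.4 → market A is larger by $1.6.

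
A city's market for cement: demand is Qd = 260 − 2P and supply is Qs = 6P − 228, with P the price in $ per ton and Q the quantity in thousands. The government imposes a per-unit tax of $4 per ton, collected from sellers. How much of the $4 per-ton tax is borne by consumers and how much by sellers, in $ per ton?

Before the tax: set 260 − 2P = 6P − 228 → P* = $61, Q* = 138.
With the tax collected from sellers, supply shifts: Qs = 6(P − 4) − 228.
Solving gives Q = 132 with consumers paying $64 and sellers receiving $60 (the $4 wedge).
Burden on consumers: $3; on sellers: $1. (They sum to $4.)
The less price-elastic side of the market bears the larger share of a per-unit tax.

Consumers bear $3 per ton; sellers bear $1 per ton.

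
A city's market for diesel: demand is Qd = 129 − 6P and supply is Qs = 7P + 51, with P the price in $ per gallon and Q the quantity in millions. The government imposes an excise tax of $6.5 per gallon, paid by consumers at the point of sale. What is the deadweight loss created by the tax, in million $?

Deadweight loss = $68.25 million.

Without the tax, 129 − 6P = 7P + 51 gives 13P = 78, so P* = $6 and Q* = 93.
With the tax collected from consumers, demand (in seller-price terms) shifts: Qd = 129 − 6(P + 6.5).
Solving gives Q = 72 with consumers paying $9.5 and suppliers receiving $3 (the $6.5 wedge).
Quantity falls by |ΔQ| = |93 − 72| = 21.
DWL = ½ · t · |ΔQ| = ½ · 6.5 · 21 = $68.25.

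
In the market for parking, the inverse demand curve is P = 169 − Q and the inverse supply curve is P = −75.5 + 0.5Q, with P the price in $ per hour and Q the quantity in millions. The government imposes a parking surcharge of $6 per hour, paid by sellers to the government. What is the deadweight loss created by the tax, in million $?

Deadweight loss = $12 million.

Rewrite in direct form: Qd = 169 − P and Qs = 2P + 151.
Without the tax, 169 − P = 2P + 151 gives 3P = 18, so P* = $6 and Q* = 163.
With the tax collected from sellers, supply shifts: Qs = 2(P − 6) + 151.
New equilibrium: consumers pay $10, sellers receive $4, Q = 159. (Wedge: Pb − Ps = 6.)
Quantity falls by |ΔQ| = |163 − 159| = 4.
DWL = ½ · t · |ΔQ| = ½ · 6 · 4 = $12.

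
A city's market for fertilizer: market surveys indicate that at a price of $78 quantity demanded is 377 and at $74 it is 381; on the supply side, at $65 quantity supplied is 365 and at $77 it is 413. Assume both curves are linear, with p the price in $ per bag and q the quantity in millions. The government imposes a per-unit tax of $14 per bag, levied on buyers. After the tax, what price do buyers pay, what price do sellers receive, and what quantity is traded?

Demand slope: (381 − 377)/(74 − 78) = -1, so qd = 455 − p.
Supply slope: (413 − 365)/(77 − 65) = 4, so qs = 4p + 105.
Before the tax: set 455 − p = 4p + 105 → p* = $70, q* = 385.
With the tax collected from buyers, demand (in seller-price terms) shifts: qd = 455 − (p + 14).
New equilibrium: buyers pay $81.2, sellers receive $67.2, q = 373.8. (Wedge: pb − ps = 14.)
The less price-elastic side of the market bears the larger share of a per-unit tax.

Buyers pay $81.2; sellers receive $67.2; quantity = 373.8.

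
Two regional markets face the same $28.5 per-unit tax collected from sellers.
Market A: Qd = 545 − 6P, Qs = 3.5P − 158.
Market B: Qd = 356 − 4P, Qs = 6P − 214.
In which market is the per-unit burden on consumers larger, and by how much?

Market A: pre-tax P* = $74, Q* = 101; post-tax Q = 38; per-unit burden on consumers = $10.5.
Market B: pre-tax P* = $57, Q* = 128; post-tax Q = 59.6; per-unit burden on consumers = $17.1.
Difference: $10.5 vs $17.1 → market B is larger by $6.6.

Market B, by $6.6.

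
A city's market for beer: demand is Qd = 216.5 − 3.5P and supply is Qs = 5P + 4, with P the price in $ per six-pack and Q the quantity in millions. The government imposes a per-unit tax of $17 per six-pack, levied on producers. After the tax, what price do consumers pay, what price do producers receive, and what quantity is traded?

Consumers pay $35; producers receive $18; quantity = 94.

Without the tax, 216.5 − 3.5P = 5P + 4 gives 8.5P = 212.5, so P* = $25 and Q* = 129.
With the tax collected from producers, supply shifts: Qs = 5(P − 17) + 4.
Solving gives Q = 94 with consumers paying $35 and producers receiving $18 (the $17 wedge).
The less price-elastic side of the market bears the larger share of a per-unit tax.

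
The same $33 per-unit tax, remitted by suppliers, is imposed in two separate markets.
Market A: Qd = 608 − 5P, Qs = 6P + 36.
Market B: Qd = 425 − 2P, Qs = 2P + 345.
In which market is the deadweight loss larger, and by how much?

Market A: pre-tax P* = $52, Q* = 348; post-tax Q = 258; deadweight loss = $1485.
Market B: pre-tax P* = $20, Q* = 385; post-tax Q = 352; deadweight loss = $544.5.
Difference: $1485 vs $544.5 → market A is larger by $940.5.

Market A, by $940.5.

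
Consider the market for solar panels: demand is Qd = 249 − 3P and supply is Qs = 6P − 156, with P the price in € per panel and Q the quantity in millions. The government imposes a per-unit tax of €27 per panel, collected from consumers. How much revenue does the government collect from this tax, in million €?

Before the tax: set 249 − 3P = 6P − 156 → P* = €45, Q* = 114.
With the tax collected from consumers, demand (in seller-price terms) shifts: Qd = 249 − 3(P + 27).
New equilibrium: consumers pay €63, suppliers receive €36, Q = 60. (Wedge: Pb − Ps = 27.)
Revenue = t · Q = 27 · 60 = €1620.

Tax revenue = €1620 million.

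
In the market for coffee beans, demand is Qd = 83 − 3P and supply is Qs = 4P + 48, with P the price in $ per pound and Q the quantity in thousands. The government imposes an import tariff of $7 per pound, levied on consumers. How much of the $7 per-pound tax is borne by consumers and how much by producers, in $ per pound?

Consumers bear $4 per pound; producers bear $3 per pound.

Without the tax, 83 − 3P = 4P + 48 gives 7P = 35, so P* = $5 and Q* = 68.
With the tax collected from consumers, demand (in seller-price terms) shifts: Qd = 83 − 3(P + 7).
New equilibrium: consumers pay $9, producers receive $2, Q = 56. (Wedge: Pb − Ps = 7.)
Burden on consumers: $4; on producers: $3. (They sum to $7.)
The less price-elastic side of the market bears the larger share of a per-unit tax.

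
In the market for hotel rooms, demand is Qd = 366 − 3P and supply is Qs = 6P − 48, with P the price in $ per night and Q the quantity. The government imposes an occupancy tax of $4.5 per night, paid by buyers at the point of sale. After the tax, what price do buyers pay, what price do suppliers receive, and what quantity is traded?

Before the tax: set 366 − 3P = 6P − 48 → P* = $46, Q* = 228.
With the tax collected from buyers, demand (in seller-price terms) shifts: Qd = 366 − 3(P + 4.5).
New equilibrium: buyers pay $49, suppliers receive $44.5, Q = 219. (Wedge: Pb − Ps = 4.5.)
The less price-elastic side of the market bears the larger share of a per-unit tax.

Buyers pay $49; suppliers receive $44.5; quantity = 219.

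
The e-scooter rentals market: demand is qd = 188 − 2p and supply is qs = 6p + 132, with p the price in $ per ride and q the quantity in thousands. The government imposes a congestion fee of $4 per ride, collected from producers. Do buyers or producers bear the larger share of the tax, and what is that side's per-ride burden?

Buyers bear the larger share: $3 per ride.

Before the tax: set 188 − 2p = 6p + 132 → p* = $7, q* = 174.
With the tax collected from producers, supply shifts: qs = 6(p − 4) + 132.
New equilibrium: buyers pay $10, producers receive $6, q = 168. (Wedge: pb − ps = 4.)
Per-ride burden: buyers $3, producers $1.
Buyers take the larger share because demand is less price-elastic here (demand slope 2 vs supply slope 6).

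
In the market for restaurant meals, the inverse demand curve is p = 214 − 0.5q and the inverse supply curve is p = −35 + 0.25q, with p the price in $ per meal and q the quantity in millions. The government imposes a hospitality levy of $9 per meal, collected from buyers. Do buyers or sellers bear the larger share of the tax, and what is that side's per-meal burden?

Buyers bear the larger share: $6 per meal.

Rewrite in direct form: qd = 428 − 2p and qs = 4p + 140.
Before the tax: set 428 − 2p = 4p + 140 → p* = $48, q* = 332.
With the tax collected from buyers, demand (in seller-price terms) shifts: qd = 428 − 2(p + 9).
Solving gives q = 320 with buyers paying $54 and sellers receiving $45 (the $9 wedge).
Per-meal burden: buyers $6, sellers $3.
Buyers take the larger share because demand is less price-elastic here (demand slope 2 vs supply slope 4).
The less price-elastic side of the market bears the larger share of a per-unit tax.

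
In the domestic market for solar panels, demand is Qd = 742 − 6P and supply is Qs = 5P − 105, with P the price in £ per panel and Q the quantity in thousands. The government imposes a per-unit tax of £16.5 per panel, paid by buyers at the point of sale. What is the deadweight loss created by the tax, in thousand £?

Before the tax: set 742 − 6P = 5P − 105 → P* = £77, Q* = 280.
With the tax collected from buyers, demand (in seller-price terms) shifts: Qd = 742 − 6(P + 16.5).
Solving gives Q = 235 with buyers paying £84.5 and sellers receiving £68 (the £16.5 wedge).
Quantity falls by |ΔQ| = |280 − 235| = 45.
DWL = ½ · t · |ΔQ| = ½ · 16.5 · 45 = £371.25.

Deadweight loss = £371.25 thousand.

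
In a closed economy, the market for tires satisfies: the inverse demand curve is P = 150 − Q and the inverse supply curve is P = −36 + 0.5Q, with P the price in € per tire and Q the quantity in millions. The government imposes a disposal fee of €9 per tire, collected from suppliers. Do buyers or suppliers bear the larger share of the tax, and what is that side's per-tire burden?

Rewrite in direct form: Qd = 150 − P and Qs = 2P + 72.
Without the tax, 150 − P = 2P + 72 gives 3P = 78, so P* = €26 and Q* = 124.
With the tax collected from suppliers, supply shifts: Qs = 2(P − 9) + 72.
Solving gives Q = 118 with buyers paying €32 and suppliers receiving €23 (the €9 wedge).
Per-tire burden: buyers €6, suppliers €3.
Buyers take the larger share because demand is less price-elastic here (demand slope 1 vs supply slope 2).
The less price-elastic side of the market bears the larger share of a per-unit tax.

Buyers bear the larger share: €6 per tire.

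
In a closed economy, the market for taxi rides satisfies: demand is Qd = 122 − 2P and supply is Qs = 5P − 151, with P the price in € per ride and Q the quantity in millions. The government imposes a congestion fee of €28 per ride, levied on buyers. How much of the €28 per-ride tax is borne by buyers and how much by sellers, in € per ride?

Buyers bear €20 per ride; sellers bear €8 per ride.

Before the tax: set 122 − 2P = 5P − 151 → P* = €39, Q* = 44.
With the tax collected from buyers, demand (in seller-price terms) shifts: Qd = 122 − 2(P + 28).
New equilibrium: buyers pay €59, sellers receive €31, Q = 4. (Wedge: Pb − Ps = 28.)
Burden on buyers: €20; on sellers: €8. (They sum to €28.)
The less price-elastic side of the market bears the larger share of a per-unit tax.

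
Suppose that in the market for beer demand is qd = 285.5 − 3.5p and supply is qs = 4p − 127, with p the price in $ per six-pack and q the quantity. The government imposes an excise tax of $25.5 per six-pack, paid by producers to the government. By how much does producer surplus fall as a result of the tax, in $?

Producer surplus falls by $823.48.

Without the tax, 285.5 − 3.5p = 4p − 127 gives 7.5p = 412.5, so p* = $55 and q* = 93.
With the tax collected from producers, supply shifts: qs = 4(p − 25.5) − 127.
New equilibrium: consumers pay $68.6, producers receive $43.1, q = 45.4. (Wedge: pb − ps = 25.5.)
ΔPS is the trapezoid between Q = 45.4 and Q = 93 of height $11.9: ½ · (93 + 45.4) · 11.9 = $823.48.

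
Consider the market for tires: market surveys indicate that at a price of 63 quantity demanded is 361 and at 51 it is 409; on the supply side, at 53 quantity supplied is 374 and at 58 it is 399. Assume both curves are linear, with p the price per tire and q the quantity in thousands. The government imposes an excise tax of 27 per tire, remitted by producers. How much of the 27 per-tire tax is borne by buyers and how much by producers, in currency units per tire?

Buyers bear 15 per tire; producers bear 12 per tire.

Demand slope: (409 − 361)/(51 − 63) = -4, so qd = 613 − 4p.
Supply slope: (399 − 374)/(58 − 53) = 5, so qs = 5p + 109.
Without the tax, 613 − 4p = 5p + 109 gives 9p = 504, so p* = 56 and q* = 389.
With the tax collected from producers, supply shifts: qs = 5(p − 27) + 109.
Solving gives q = 329 with buyers paying 71 and producers receiving 44 (the 27 wedge).
Burden on buyers: 15; on producers: 12. (They sum to 27.)
The less price-elastic side of the market bears the larger share of a per-unit tax.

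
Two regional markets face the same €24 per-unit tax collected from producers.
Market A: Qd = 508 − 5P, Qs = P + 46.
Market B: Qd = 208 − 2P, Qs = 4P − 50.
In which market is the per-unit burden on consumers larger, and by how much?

Market A: pre-tax P* = €77, Q* = 123; post-tax Q = 103; per-unit burden on consumers = €4.
Market B: pre-tax P* = €43, Q* = 122; post-tax Q = 90; per-unit burden on consumers = €16.
Difference: €4 vs €16 → market B is larger by €12.

Market B, by €12.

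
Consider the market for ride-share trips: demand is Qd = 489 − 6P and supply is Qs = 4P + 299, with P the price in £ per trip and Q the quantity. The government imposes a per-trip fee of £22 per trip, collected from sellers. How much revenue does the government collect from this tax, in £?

Before the tax: set 489 − 6P = 4P + 299 → P* = £19, Q* = 375.
With the tax collected from sellers, supply shifts: Qs = 4(P − 22) + 299.
New equilibrium: buyers pay £27.8, sellers receive £5.8, Q = 322.2. (Wedge: Pb − Ps = 22.)
Revenue = t · Q = 22 · 322.2 = £7088.4.

Tax revenue = £7088.4.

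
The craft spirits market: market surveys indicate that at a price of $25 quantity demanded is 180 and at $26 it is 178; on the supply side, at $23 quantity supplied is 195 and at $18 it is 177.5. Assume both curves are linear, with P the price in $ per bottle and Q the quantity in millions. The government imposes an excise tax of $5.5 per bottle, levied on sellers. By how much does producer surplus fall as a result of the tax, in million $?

Demand slope: (178 − 180)/(26 − 25) = -2, so Qd = 230 − 2P.
Supply slope: (177.5 − 195)/(18 − 23) = 3.5, so Qs = 3.5P + 114.5.
Without the tax, 230 − 2P = 3.5P + 114.5 gives 5.5P = 115.5, so P* = $21 and Q* = 188.
With the tax collected from sellers, supply shifts: Qs = 3.5(P − 5.5) + 114.5.
New equilibrium: buyers pay $24.5, sellers receive $19, Q = 181. (Wedge: Pb − Ps = 5.5.)
ΔPS is the trapezoid between Q = 181 and Q = 188 of height $2: ½ · (188 + 181) · 2 = $369.

Producer surplus falls by $369 million.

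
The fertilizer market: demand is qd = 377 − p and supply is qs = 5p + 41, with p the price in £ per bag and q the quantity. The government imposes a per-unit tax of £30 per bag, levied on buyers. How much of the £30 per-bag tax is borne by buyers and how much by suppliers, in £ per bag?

Buyers bear £25 per bag; suppliers bear £5 per bag.

Before the tax: set 377 − p = 5p + 41 → p* = £56, q* = 321.
With the tax collected from buyers, demand (in seller-price terms) shifts: qd = 377 − (p + 30).
New equilibrium: buyers pay £81, suppliers receive £51, q = 296. (Wedge: pb − ps = 30.)
Burden on buyers: £25; on suppliers: £5. (They sum to £30.)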